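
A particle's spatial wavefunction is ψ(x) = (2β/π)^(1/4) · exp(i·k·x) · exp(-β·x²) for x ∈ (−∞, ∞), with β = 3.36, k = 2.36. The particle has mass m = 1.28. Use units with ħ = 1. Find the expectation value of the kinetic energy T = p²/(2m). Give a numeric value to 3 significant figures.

3.49

T = −(ħ²/2m) d²/dx², so ⟨T⟩ = −(ħ²/2m) ∫ ψ*·ψ'' dx; with m = 1.28.
Gaussian moments: ∫x^(2j)·e^(−2βx²) dx = (2j−1)!!/(4β)^j · √(π/(2β)), odd powers integrate to 0; here √(π/(2β)) = 0.68374. Derivatives: ψ′ = (ik − 2βx)·ψ, ψ″ = ((ik − 2βx)² − 2β)·ψ; the odd-in-x pieces drop out.
⟨T⟩ = 3.4881.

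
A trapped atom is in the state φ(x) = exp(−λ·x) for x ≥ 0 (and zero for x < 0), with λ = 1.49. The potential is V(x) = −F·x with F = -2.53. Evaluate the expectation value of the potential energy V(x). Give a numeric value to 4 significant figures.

0.8490

⟨V⟩ = ∫ V(x)·|φ|² dx / ∫|φ|² dx.
Every integrand reduces to terms xʲ·e^(−2λx) on [0, ∞); use ∫₀^∞ xʲ·e^(−2λx) dx = j!/(2λ)^(j+1).
State is unnormalized: ∫|φ|² dx = 0.33557, and ∫φ*·V(x)·φ dx = 0.28490, so ⟨V⟩ = 0.28490 / 0.33557.
⟨V⟩ = 0.84899.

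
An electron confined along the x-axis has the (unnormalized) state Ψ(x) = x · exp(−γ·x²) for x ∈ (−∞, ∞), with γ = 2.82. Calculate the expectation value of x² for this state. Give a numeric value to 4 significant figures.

⟨x²⟩ = ∫ x²·|Ψ|² dx / ∫|Ψ|² dx (integrals over the domain).
Expand each integrand as polynomial × e^(−2γx²) and use ∫x^(2j)·e^(−2γx²) dx = (2j−1)!!/(4γ)^j · √(π/(2γ)), odd powers → 0; here √(π/(2γ)) = 0.74634.
State is unnormalized: ∫|Ψ|² dx = 0.066165, and ∫Ψ*·x²·Ψ dx = 0.017597, so ⟨x²⟩ = 0.017597 / 0.066165.
⟨x²⟩ = 0.26596.

0.2660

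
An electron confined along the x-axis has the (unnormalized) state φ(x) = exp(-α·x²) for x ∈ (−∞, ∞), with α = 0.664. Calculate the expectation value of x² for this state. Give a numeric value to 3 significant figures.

⟨x²⟩ = ∫ x²·|φ|² dx / ∫|φ|² dx (integrals over the domain).
Gaussian moments: ∫x^(2j)·e^(−2αx²) dx = (2j−1)!!/(4α)^j · √(π/(2α)), odd powers integrate to 0; here √(π/(2α)) = 1.5381.
State is unnormalized: ∫|φ|² dx = 1.5381, and ∫φ*·x²·φ dx = 0.57909, so ⟨x²⟩ = 0.57909 / 1.5381.
⟨x²⟩ = 0.37651.

0.377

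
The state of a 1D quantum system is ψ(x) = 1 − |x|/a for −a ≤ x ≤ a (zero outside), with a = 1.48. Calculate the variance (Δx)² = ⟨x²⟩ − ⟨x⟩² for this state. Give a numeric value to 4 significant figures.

0.2190

Compute ⟨x⟩ and ⟨x²⟩ separately, then (Δx)² = ⟨x²⟩ − ⟨x⟩².
ψ is even, so ∫ over [−a, a] = 2∫₀ᵃ with ψ = 1 − x/a there: ∫₀ᵃ (1 − x/a)² dx = a/3, ∫₀ᵃ x²(1 − x/a)² dx = a³/30, ∫₀ᵃ x⁴(1 − x/a)² dx = a⁵/105.
Normalization: ∫|ψ|² dx = 0.98667.
⟨x⟩ = 0.0000 and ⟨x²⟩ = 0.21904.
(Δx)² = 0.21904 − (0.0000)² = 0.21904.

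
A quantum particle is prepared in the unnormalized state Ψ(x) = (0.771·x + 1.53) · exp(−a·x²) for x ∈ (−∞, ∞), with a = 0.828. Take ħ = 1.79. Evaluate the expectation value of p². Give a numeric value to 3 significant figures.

p² Ψ = −ħ² d²Ψ/dx²; ⟨p²⟩ = −ħ² ∫ Ψ*·Ψ'' dx / ∫|Ψ|² dx.
Expand each integrand as polynomial × e^(−2ax²) and use ∫x^(2j)·e^(−2ax²) dx = (2j−1)!!/(4a)^j · √(π/(2a)), odd powers → 0; here √(π/(2a)) = 1.3774. Differentiate with the product rule, d/dx e^(−ax²) = −2ax·e^(−ax²).
State is unnormalized: ∫|Ψ|² dx = 3.4715, and ∫Ψ*·(−ħ² Ψ'') dx = 10.521, so ⟨p²⟩ = 10.521 / 3.4715.
⟨p²⟩ = 3.0308.

3.03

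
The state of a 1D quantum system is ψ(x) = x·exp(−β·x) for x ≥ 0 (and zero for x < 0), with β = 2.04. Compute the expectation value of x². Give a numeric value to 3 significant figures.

0.721

⟨x²⟩ = ∫ x²·|ψ|² dx / ∫|ψ|² dx (integrals over the domain).
Every integrand reduces to terms xʲ·e^(−2βx) on [0, ∞); use ∫₀^∞ xʲ·e^(−2βx) dx = j!/(2β)^(j+1).
State is unnormalized: ∫|ψ|² dx = 0.029448, and ∫ψ*·x²·ψ dx = 0.021228, so ⟨x²⟩ = 0.021228 / 0.029448.
⟨x²⟩ = 0.72088.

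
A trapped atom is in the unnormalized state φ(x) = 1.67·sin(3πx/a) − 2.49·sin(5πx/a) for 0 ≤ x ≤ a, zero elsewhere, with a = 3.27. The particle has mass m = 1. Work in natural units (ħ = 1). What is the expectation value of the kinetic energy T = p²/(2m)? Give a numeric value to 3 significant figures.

9.25

T = −(ħ²/2m) d²/dx², so ⟨T⟩ = −(ħ²/2m) ∫ φ*·φ'' dx / ∫|φ|² dx; with m = 1.
d²/dx² sin(jπx/a) = −(jπ/a)²·sin(jπx/a); on 0 ≤ x ≤ a, ∫sin²(jπx/a) dx = a/2 and ∫sin(jπx/a)·sin(lπx/a) dx = 0 for j ≠ l, so only diagonal terms survive in ∫|φ|² and ∫φ·φ″; ∫φ·φ′ dx = [φ²/2] between the walls = 0.
State is unnormalized: ∫|φ|² dx = 14.697, and ∫φ*·(−ħ²/2m · φ'') dx = 135.90, so ⟨T⟩ = 135.90 / 14.697.
⟨T⟩ = 9.2466.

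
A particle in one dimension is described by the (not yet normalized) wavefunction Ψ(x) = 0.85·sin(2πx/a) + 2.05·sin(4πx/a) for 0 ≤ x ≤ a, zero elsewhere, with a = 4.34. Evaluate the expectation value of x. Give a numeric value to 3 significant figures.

2.17

⟨x⟩ = ∫ x·|Ψ|² dx / ∫|Ψ|² dx (integrals over the domain).
On 0 ≤ x ≤ a (j ≠ l): ∫sin²(jπx/a) dx = a/2, ∫sin(jπx/a)·sin(lπx/a) dx = 0; diagonal moments ∫x·sin²(jπx/a) dx = a²/4, ∫x²·sin²(jπx/a) dx = a³·(1/6 − 1/(4j²π²)); cross terms ∫x·sin(jπx/a)·sin(lπx/a) dx = 0 for j + l even and −4jla²/(π²(j² − l²)²) for j + l odd, ∫x²·sin(jπx/a)·sin(lπx/a) dx = (−1)^(j+l)·4jla³/(π²(j² − l²)²); higher powers the same way via product-to-sum and parts.
State is unnormalized: ∫|Ψ|² dx = 10.687, and ∫Ψ*·x·Ψ dx = 23.191, so ⟨x⟩ = 23.191 / 10.687.
⟨x⟩ = 2.1700.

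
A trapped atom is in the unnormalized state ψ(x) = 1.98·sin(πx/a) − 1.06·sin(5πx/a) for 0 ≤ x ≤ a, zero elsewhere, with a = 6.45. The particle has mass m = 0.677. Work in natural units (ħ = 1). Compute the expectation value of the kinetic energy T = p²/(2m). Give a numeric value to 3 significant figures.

T = −(ħ²/2m) d²/dx², so ⟨T⟩ = −(ħ²/2m) ∫ ψ*·ψ'' dx / ∫|ψ|² dx; with m = 0.677.
d²/dx² sin(jπx/a) = −(jπ/a)²·sin(jπx/a); on 0 ≤ x ≤ a, ∫sin²(jπx/a) dx = a/2 and ∫sin(jπx/a)·sin(lπx/a) dx = 0 for j ≠ l, so only diagonal terms survive in ∫|ψ|² and ∫ψ·ψ″; ∫ψ·ψ′ dx = [ψ²/2] between the walls = 0.
State is unnormalized: ∫|ψ|² dx = 16.267, and ∫ψ*·(−ħ²/2m · ψ'') dx = 18.088, so ⟨T⟩ = 18.088 / 16.267.
⟨T⟩ = 1.1119.

1.11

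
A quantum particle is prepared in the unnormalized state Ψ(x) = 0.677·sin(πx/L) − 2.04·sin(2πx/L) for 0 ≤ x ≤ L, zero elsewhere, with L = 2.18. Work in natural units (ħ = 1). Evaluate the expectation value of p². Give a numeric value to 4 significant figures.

p² Ψ = −ħ² d²Ψ/dx²; ⟨p²⟩ = −ħ² ∫ Ψ*·Ψ'' dx / ∫|Ψ|² dx.
d²/dx² sin(jπx/L) = −(jπ/L)²·sin(jπx/L); on 0 ≤ x ≤ L, ∫sin²(jπx/L) dx = L/2 and ∫sin(jπx/L)·sin(lπx/L) dx = 0 for j ≠ l, so only diagonal terms survive in ∫|Ψ|² and ∫Ψ·Ψ″; ∫Ψ·Ψ′ dx = [Ψ²/2] between the walls = 0.
State is unnormalized: ∫|Ψ|² dx = 5.0357, and ∫Ψ*·(−ħ² Ψ'') dx = 38.719, so ⟨p²⟩ = 38.719 / 5.0357.
⟨p²⟩ = 7.6890.

7.689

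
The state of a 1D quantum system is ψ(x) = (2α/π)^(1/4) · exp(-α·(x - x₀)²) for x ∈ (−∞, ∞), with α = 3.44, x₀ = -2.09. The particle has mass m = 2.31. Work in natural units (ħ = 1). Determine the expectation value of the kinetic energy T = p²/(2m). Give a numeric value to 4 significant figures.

T = −(ħ²/2m) d²/dx², so ⟨T⟩ = −(ħ²/2m) ∫ ψ*·ψ'' dx; with m = 2.31.
Gaussian moments (u = x − x₀): ∫u^(2j)·e^(−2αu²) du = (2j−1)!!/(4α)^j · √(π/(2α)), odd powers integrate to 0; here √(π/(2α)) = 0.67574. Derivatives: d/dx e^(−αu²) = −2αu·e^(−αu²), d²/dx² e^(−αu²) = (4α²u² − 2α)·e^(−αu²).
⟨T⟩ = 0.74459.

0.7446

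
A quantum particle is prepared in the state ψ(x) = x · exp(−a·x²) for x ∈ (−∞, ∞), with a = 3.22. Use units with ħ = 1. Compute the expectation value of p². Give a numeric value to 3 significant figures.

p² ψ = −ħ² d²ψ/dx²; ⟨p²⟩ = −ħ² ∫ ψ*·ψ'' dx / ∫|ψ|² dx.
Expand each integrand as polynomial × e^(−2ax²) and use ∫x^(2j)·e^(−2ax²) dx = (2j−1)!!/(4a)^j · √(π/(2a)), odd powers → 0; here √(π/(2a)) = 0.69844. Differentiate with the product rule, d/dx e^(−ax²) = −2ax·e^(−ax²).
State is unnormalized: ∫|ψ|² dx = 0.054227, and ∫ψ*·(−ħ² ψ'') dx = 0.52383, so ⟨p²⟩ = 0.52383 / 0.054227.
⟨p²⟩ = 9.6600.

9.66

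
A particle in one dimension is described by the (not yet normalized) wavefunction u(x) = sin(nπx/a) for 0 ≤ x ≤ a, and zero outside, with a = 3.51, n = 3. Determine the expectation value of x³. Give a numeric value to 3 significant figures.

10.4

⟨x³⟩ = ∫ x³·|u|² dx / ∫|u|² dx (integrals over the domain).
With sin²θ = (1 − cos2θ)/2 on 0 ≤ x ≤ a: ∫sin²(nπx/a) dx = a/2, ∫x·sin²(nπx/a) dx = a²/4, ∫x²·sin²(nπx/a) dx = a³·(1/6 − 1/(4n²π²)); higher powers xᵏ the same way, integrating xᵏ·cos(2nπx/a) by parts.
State is unnormalized: ∫|u|² dx = 1.7550, and ∫u*·x³·u dx = 18.332, so ⟨x³⟩ = 18.332 / 1.7550.
⟨x³⟩ = 10.446.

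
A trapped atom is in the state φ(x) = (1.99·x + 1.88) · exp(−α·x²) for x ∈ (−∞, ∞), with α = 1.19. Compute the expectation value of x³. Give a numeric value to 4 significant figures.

⟨x³⟩ = ∫ x³·|φ|² dx / ∫|φ|² dx (integrals over the domain).
Expand each integrand as polynomial × e^(−2αx²) and use ∫x^(2j)·e^(−2αx²) dx = (2j−1)!!/(4α)^j · √(π/(2α)), odd powers → 0; here √(π/(2α)) = 1.1489.
State is unnormalized: ∫|φ|² dx = 5.0166, and ∫φ*·x³·φ dx = 1.1382, so ⟨x³⟩ = 1.1382 / 5.0166.
⟨x³⟩ = 0.22690.

0.2269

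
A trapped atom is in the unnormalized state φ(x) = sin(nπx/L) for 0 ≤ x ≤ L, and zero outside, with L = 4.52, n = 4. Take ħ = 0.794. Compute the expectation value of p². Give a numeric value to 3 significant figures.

4.87

p² φ = −ħ² d²φ/dx²; ⟨p²⟩ = −ħ² ∫ φ*·φ'' dx / ∫|φ|² dx.
d/dx sin(nπx/L) = (nπ/L)·cos(nπx/L) and d²/dx² sin(nπx/L) = −(nπ/L)²·sin(nπx/L); on 0 ≤ x ≤ L, ∫sin²(nπx/L) dx = L/2 and ∫sin(nπx/L)·cos(nπx/L) dx = 0.
State is unnormalized: ∫|φ|² dx = 2.2600, and ∫φ*·(−ħ² φ'') dx = 11.013, so ⟨p²⟩ = 11.013 / 2.2600.
⟨p²⟩ = 4.8729.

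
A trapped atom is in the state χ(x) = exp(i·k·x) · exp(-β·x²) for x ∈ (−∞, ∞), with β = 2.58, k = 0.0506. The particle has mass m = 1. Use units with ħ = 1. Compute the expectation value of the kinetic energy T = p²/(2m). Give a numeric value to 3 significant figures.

T = −(ħ²/2m) d²/dx², so ⟨T⟩ = −(ħ²/2m) ∫ χ*·χ'' dx / ∫|χ|² dx; with m = 1.
Gaussian moments: ∫x^(2j)·e^(−2βx²) dx = (2j−1)!!/(4β)^j · √(π/(2β)), odd powers integrate to 0; here √(π/(2β)) = 0.78028. Derivatives: χ′ = (ik − 2βx)·χ, χ″ = ((ik − 2βx)² − 2β)·χ; the odd-in-x pieces drop out.
State is unnormalized: ∫|χ|² dx = 0.78028, and ∫χ*·(−ħ²/2m · χ'') dx = 1.0076, so ⟨T⟩ = 1.0076 / 0.78028.
⟨T⟩ = 1.2913.

1.29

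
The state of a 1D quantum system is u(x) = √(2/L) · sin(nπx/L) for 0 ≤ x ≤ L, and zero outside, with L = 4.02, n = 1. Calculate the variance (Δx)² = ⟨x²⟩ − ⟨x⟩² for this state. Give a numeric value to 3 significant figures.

0.528

Compute ⟨x⟩ and ⟨x²⟩ separately, then (Δx)² = ⟨x²⟩ − ⟨x⟩².
With sin²θ = (1 − cos2θ)/2 on 0 ≤ x ≤ L: ∫sin²(nπx/L) dx = L/2, ∫x·sin²(nπx/L) dx = L²/4, ∫x²·sin²(nπx/L) dx = L³·(1/6 − 1/(4n²π²)); higher powers xᵏ the same way, integrating xᵏ·cos(2nπx/L) by parts.
⟨x⟩ = 2.0100 and ⟨x²⟩ = 4.5681.
(Δx)² = 4.5681 − (2.0100)² = 0.52800.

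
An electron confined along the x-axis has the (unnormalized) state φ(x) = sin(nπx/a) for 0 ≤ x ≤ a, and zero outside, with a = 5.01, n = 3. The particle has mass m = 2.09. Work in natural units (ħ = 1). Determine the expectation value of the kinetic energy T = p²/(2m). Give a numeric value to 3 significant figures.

T = −(ħ²/2m) d²/dx², so ⟨T⟩ = −(ħ²/2m) ∫ φ*·φ'' dx / ∫|φ|² dx; with m = 2.09.
d/dx sin(nπx/a) = (nπ/a)·cos(nπx/a) and d²/dx² sin(nπx/a) = −(nπ/a)²·sin(nπx/a); on 0 ≤ x ≤ a, ∫sin²(nπx/a) dx = a/2 and ∫sin(nπx/a)·cos(nπx/a) dx = 0.
State is unnormalized: ∫|φ|² dx = 2.5050, and ∫φ*·(−ħ²/2m · φ'') dx = 2.1208, so ⟨T⟩ = 2.1208 / 2.5050.
⟨T⟩ = 0.84662.

0.847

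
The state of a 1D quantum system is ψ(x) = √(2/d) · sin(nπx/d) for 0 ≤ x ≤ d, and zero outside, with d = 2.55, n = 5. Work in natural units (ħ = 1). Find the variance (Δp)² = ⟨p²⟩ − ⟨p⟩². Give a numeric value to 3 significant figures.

Compute ⟨p⟩ and ⟨p²⟩ separately; (Δp)² = ⟨p²⟩ − ⟨p⟩².
d/dx sin(nπx/d) = (nπ/d)·cos(nπx/d) and d²/dx² sin(nπx/d) = −(nπ/d)²·sin(nπx/d); on 0 ≤ x ≤ d, ∫sin²(nπx/d) dx = d/2 and ∫sin(nπx/d)·cos(nπx/d) dx = 0.
⟨p⟩ = 0.0000 and ⟨p²⟩ = 37.945.
(Δp)² = 37.945 − (0.0000)² = 37.945.

37.9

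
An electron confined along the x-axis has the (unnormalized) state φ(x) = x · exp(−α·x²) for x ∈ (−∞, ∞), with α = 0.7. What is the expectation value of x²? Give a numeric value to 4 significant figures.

⟨x²⟩ = ∫ x²·|φ|² dx / ∫|φ|² dx (integrals over the domain).
Expand each integrand as polynomial × e^(−2αx²) and use ∫x^(2j)·e^(−2αx²) dx = (2j−1)!!/(4α)^j · √(π/(2α)), odd powers → 0; here √(π/(2α)) = 1.4980.
State is unnormalized: ∫|φ|² dx = 0.53500, and ∫φ*·x²·φ dx = 0.57321, so ⟨x²⟩ = 0.57321 / 0.53500.
⟨x²⟩ = 1.0714.

1.071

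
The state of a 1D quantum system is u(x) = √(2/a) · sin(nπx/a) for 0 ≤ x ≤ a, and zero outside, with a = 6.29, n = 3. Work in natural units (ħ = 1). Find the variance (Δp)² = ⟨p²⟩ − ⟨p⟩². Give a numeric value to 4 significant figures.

Compute ⟨p⟩ and ⟨p²⟩ separately; (Δp)² = ⟨p²⟩ − ⟨p⟩².
d/dx sin(nπx/a) = (nπ/a)·cos(nπx/a) and d²/dx² sin(nπx/a) = −(nπ/a)²·sin(nπx/a); on 0 ≤ x ≤ a, ∫sin²(nπx/a) dx = a/2 and ∫sin(nπx/a)·cos(nπx/a) dx = 0.
⟨p⟩ = 0.0000 and ⟨p²⟩ = 2.2451.
(Δp)² = 2.2451 − (0.0000)² = 2.2451.

2.245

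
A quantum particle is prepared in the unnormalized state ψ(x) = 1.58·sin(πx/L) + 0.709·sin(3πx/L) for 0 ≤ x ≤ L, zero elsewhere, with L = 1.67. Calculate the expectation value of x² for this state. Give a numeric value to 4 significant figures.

0.8886

⟨x²⟩ = ∫ x²·|ψ|² dx / ∫|ψ|² dx (integrals over the domain).
On 0 ≤ x ≤ L (j ≠ l): ∫sin²(jπx/L) dx = L/2, ∫sin(jπx/L)·sin(lπx/L) dx = 0; diagonal moments ∫x·sin²(jπx/L) dx = L²/4, ∫x²·sin²(jπx/L) dx = L³·(1/6 − 1/(4j²π²)); cross terms ∫x·sin(jπx/L)·sin(lπx/L) dx = 0 for j + l even and −4jlL²/(π²(j² − l²)²) for j + l odd, ∫x²·sin(jπx/L)·sin(lπx/L) dx = (−1)^(j+l)·4jlL³/(π²(j² − l²)²); higher powers the same way via product-to-sum and parts.
State is unnormalized: ∫|ψ|² dx = 2.5042, and ∫ψ*·x²·ψ dx = 2.2252, so ⟨x²⟩ = 2.2252 / 2.5042.
⟨x²⟩ = 0.88856.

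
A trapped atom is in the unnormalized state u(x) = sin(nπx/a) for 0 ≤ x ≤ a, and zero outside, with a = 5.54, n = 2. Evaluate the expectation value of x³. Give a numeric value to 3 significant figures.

39.3

⟨x³⟩ = ∫ x³·|u|² dx / ∫|u|² dx (integrals over the domain).
With sin²θ = (1 − cos2θ)/2 on 0 ≤ x ≤ a: ∫sin²(nπx/a) dx = a/2, ∫x·sin²(nπx/a) dx = a²/4, ∫x²·sin²(nπx/a) dx = a³·(1/6 − 1/(4n²π²)); higher powers xᵏ the same way, integrating xᵏ·cos(2nπx/a) by parts.
State is unnormalized: ∫|u|² dx = 2.7700, and ∫u*·x³·u dx = 108.80, so ⟨x³⟩ = 108.80 / 2.7700.
⟨x³⟩ = 39.278.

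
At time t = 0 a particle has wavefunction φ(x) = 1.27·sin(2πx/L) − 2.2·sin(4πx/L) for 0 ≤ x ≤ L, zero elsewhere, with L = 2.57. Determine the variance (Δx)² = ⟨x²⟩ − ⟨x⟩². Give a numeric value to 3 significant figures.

Compute ⟨x⟩ and ⟨x²⟩ separately, then (Δx)² = ⟨x²⟩ − ⟨x⟩².
On 0 ≤ x ≤ L (j ≠ l): ∫sin²(jπx/L) dx = L/2, ∫sin(jπx/L)·sin(lπx/L) dx = 0; diagonal moments ∫x·sin²(jπx/L) dx = L²/4, ∫x²·sin²(jπx/L) dx = L³·(1/6 − 1/(4j²π²)); cross terms ∫x·sin(jπx/L)·sin(lπx/L) dx = 0 for j + l even and −4jlL²/(π²(j² − l²)²) for j + l odd, ∫x²·sin(jπx/L)·sin(lπx/L) dx = (−1)^(j+l)·4jlL³/(π²(j² − l²)²); higher powers the same way via product-to-sum and parts.
Normalization: ∫|φ|² dx = 8.2920.
⟨x⟩ = 1.2850 and ⟨x²⟩ = 1.9075.
(Δx)² = 1.9075 − (1.2850)² = 0.25625.

0.256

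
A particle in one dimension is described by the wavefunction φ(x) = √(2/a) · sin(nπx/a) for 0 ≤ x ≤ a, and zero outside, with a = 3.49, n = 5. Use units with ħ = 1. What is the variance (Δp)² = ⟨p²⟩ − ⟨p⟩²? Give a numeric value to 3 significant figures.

Compute ⟨p⟩ and ⟨p²⟩ separately; (Δp)² = ⟨p²⟩ − ⟨p⟩².
d/dx sin(nπx/a) = (nπ/a)·cos(nπx/a) and d²/dx² sin(nπx/a) = −(nπ/a)²·sin(nπx/a); on 0 ≤ x ≤ a, ∫sin²(nπx/a) dx = a/2 and ∫sin(nπx/a)·cos(nπx/a) dx = 0.
⟨p⟩ = 0.0000 and ⟨p²⟩ = 20.258.
(Δp)² = 20.258 − (0.0000)² = 20.258.

20.3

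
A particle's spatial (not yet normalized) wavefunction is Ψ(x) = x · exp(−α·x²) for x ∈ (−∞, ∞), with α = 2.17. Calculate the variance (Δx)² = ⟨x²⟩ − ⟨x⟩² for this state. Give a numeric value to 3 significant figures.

Compute ⟨x⟩ and ⟨x²⟩ separately, then (Δx)² = ⟨x²⟩ − ⟨x⟩².
Expand each integrand as polynomial × e^(−2αx²) and use ∫x^(2j)·e^(−2αx²) dx = (2j−1)!!/(4α)^j · √(π/(2α)), odd powers → 0; here √(π/(2α)) = 0.85081.
Normalization: ∫|Ψ|² dx = 0.098019.
⟨x⟩ = 0.0000 and ⟨x²⟩ = 0.34562.
(Δx)² = 0.34562 − (0.0000)² = 0.34562.

0.346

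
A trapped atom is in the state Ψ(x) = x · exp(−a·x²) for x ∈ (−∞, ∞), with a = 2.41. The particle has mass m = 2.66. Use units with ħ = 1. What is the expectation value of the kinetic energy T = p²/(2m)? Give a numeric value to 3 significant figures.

T = −(ħ²/2m) d²/dx², so ⟨T⟩ = −(ħ²/2m) ∫ Ψ*·Ψ'' dx / ∫|Ψ|² dx; with m = 2.66.
Expand each integrand as polynomial × e^(−2ax²) and use ∫x^(2j)·e^(−2ax²) dx = (2j−1)!!/(4a)^j · √(π/(2a)), odd powers → 0; here √(π/(2a)) = 0.80733. Differentiate with the product rule, d/dx e^(−ax²) = −2ax·e^(−ax²).
State is unnormalized: ∫|Ψ|² dx = 0.083748, and ∫Ψ*·(−ħ²/2m · Ψ'') dx = 0.11382, so ⟨T⟩ = 0.11382 / 0.083748.
⟨T⟩ = 1.3590.

1.36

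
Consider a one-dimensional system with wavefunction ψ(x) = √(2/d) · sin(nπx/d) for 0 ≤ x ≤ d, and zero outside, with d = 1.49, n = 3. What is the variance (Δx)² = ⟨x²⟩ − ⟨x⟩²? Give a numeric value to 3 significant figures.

Compute ⟨x⟩ and ⟨x²⟩ separately, then (Δx)² = ⟨x²⟩ − ⟨x⟩².
With sin²θ = (1 − cos2θ)/2 on 0 ≤ x ≤ d: ∫sin²(nπx/d) dx = d/2, ∫x·sin²(nπx/d) dx = d²/4, ∫x²·sin²(nπx/d) dx = d³·(1/6 − 1/(4n²π²)); higher powers xᵏ the same way, integrating xᵏ·cos(2nπx/d) by parts.
⟨x⟩ = 0.74500 and ⟨x²⟩ = 0.72754.
(Δx)² = 0.72754 − (0.74500)² = 0.17251.

0.173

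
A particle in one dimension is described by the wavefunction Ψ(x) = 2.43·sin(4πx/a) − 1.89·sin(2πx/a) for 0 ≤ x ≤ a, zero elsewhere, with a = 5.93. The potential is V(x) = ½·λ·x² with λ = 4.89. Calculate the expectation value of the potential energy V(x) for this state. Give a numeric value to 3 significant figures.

24.3

⟨V⟩ = ∫ V(x)·|Ψ|² dx / ∫|Ψ|² dx.
On 0 ≤ x ≤ a (j ≠ l): ∫sin²(jπx/a) dx = a/2, ∫sin(jπx/a)·sin(lπx/a) dx = 0; diagonal moments ∫x·sin²(jπx/a) dx = a²/4, ∫x²·sin²(jπx/a) dx = a³·(1/6 − 1/(4j²π²)); cross terms ∫x·sin(jπx/a)·sin(lπx/a) dx = 0 for j + l even and −4jla²/(π²(j² − l²)²) for j + l odd, ∫x²·sin(jπx/a)·sin(lπx/a) dx = (−1)^(j+l)·4jla³/(π²(j² − l²)²); higher powers the same way via product-to-sum and parts.
State is unnormalized: ∫|Ψ|² dx = 28.099, and ∫Ψ*·V(x)·Ψ dx = 683.56, so ⟨V⟩ = 683.56 / 28.099.
⟨V⟩ = 24.327.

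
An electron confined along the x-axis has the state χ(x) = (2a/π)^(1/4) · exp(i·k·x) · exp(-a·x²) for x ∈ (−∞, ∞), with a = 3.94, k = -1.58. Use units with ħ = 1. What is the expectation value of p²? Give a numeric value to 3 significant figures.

p² χ = −ħ² d²χ/dx²; ⟨p²⟩ = −ħ² ∫ χ*·χ'' dx.
Gaussian moments: ∫x^(2j)·e^(−2ax²) dx = (2j−1)!!/(4a)^j · √(π/(2a)), odd powers integrate to 0; here √(π/(2a)) = 0.63141. Derivatives: χ′ = (ik − 2ax)·χ, χ″ = ((ik − 2ax)² − 2a)·χ; the odd-in-x pieces drop out.
⟨p²⟩ = 6.4364.

6.44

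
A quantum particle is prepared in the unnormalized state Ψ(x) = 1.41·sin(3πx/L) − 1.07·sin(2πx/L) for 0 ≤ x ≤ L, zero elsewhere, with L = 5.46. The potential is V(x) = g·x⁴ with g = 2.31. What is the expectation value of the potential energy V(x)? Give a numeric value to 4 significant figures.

⟨V⟩ = ∫ V(x)·|Ψ|² dx / ∫|Ψ|² dx.
On 0 ≤ x ≤ L (j ≠ l): ∫sin²(jπx/L) dx = L/2, ∫sin(jπx/L)·sin(lπx/L) dx = 0; diagonal moments ∫x·sin²(jπx/L) dx = L²/4, ∫x²·sin²(jπx/L) dx = L³·(1/6 − 1/(4j²π²)); cross terms ∫x·sin(jπx/L)·sin(lπx/L) dx = 0 for j + l even and −4jlL²/(π²(j² − l²)²) for j + l odd, ∫x²·sin(jπx/L)·sin(lπx/L) dx = (−1)^(j+l)·4jlL³/(π²(j² − l²)²); higher powers the same way via product-to-sum and parts.
State is unnormalized: ∫|Ψ|² dx = 8.5531, and ∫Ψ*·V(x)·Ψ dx = 5651.9, so ⟨V⟩ = 5651.9 / 8.5531.
⟨V⟩ = 660.80.

660.8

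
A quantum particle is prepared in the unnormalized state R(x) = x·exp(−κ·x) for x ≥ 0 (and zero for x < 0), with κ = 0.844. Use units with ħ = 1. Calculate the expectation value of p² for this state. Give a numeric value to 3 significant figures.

p² R = −ħ² d²R/dx²; ⟨p²⟩ = −ħ² ∫ R*·R'' dx / ∫|R|² dx.
Differentiate x·exp(−κ·x) with the product rule; every integrand then reduces to terms xʲ·e^(−2κx) on [0, ∞), with ∫₀^∞ xʲ·e^(−2κx) dx = j!/(2κ)^(j+1).
State is unnormalized: ∫|R|² dx = 0.41583, and ∫R*·(−ħ² R'') dx = 0.29621, so ⟨p²⟩ = 0.29621 / 0.41583.
⟨p²⟩ = 0.71234.

0.712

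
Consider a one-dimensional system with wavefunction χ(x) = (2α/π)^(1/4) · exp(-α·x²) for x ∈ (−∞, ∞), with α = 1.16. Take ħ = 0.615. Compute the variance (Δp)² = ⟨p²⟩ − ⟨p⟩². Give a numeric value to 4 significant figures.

0.4387

Compute ⟨p⟩ and ⟨p²⟩ separately; (Δp)² = ⟨p²⟩ − ⟨p⟩².
Gaussian moments: ∫x^(2j)·e^(−2αx²) dx = (2j−1)!!/(4α)^j · √(π/(2α)), odd powers integrate to 0; here √(π/(2α)) = 1.1637. Derivatives: d/dx e^(−αx²) = −2αx·e^(−αx²), d²/dx² e^(−αx²) = (4α²x² − 2α)·e^(−αx²).
⟨p⟩ = 0.0000 and ⟨p²⟩ = 0.43874.
(Δp)² = 0.43874 − (0.0000)² = 0.43874.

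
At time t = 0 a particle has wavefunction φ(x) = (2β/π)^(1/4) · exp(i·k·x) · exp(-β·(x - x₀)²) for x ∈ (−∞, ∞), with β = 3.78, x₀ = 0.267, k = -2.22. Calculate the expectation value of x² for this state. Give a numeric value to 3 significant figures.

⟨x²⟩ = ∫ x²·|φ|² dx (integrals over the domain).
Gaussian moments (u = x − x₀): ∫u^(2j)·e^(−2βu²) du = (2j−1)!!/(4β)^j · √(π/(2β)), odd powers integrate to 0; here √(π/(2β)) = 0.64464.
⟨x²⟩ = 0.13743.

0.137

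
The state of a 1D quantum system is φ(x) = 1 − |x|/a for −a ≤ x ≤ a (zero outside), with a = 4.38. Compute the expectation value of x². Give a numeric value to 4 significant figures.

⟨x²⟩ = ∫ x²·|φ|² dx / ∫|φ|² dx (integrals over the domain).
φ is even, so ∫ over [−a, a] = 2∫₀ᵃ with φ = 1 − x/a there: ∫₀ᵃ (1 − x/a)² dx = a/3, ∫₀ᵃ x²(1 − x/a)² dx = a³/30, ∫₀ᵃ x⁴(1 − x/a)² dx = a⁵/105.
State is unnormalized: ∫|φ|² dx = 2.9200, and ∫φ*·x²·φ dx = 5.6018, so ⟨x²⟩ = 5.6018 / 2.9200.
⟨x²⟩ = 1.9184.

1.918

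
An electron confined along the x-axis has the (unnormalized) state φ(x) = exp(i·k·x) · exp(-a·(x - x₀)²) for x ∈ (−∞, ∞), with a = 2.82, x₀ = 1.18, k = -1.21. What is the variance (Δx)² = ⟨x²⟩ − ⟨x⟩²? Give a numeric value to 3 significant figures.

0.0887

Compute ⟨x⟩ and ⟨x²⟩ separately, then (Δx)² = ⟨x²⟩ − ⟨x⟩².
Gaussian moments (u = x − x₀): ∫u^(2j)·e^(−2au²) du = (2j−1)!!/(4a)^j · √(π/(2a)), odd powers integrate to 0; here √(π/(2a)) = 0.74634.
Normalization: ∫|φ|² dx = 0.74634.
⟨x⟩ = 1.1800 and ⟨x²⟩ = 1.4811.
(Δx)² = 1.4811 − (1.1800)² = 0.088652.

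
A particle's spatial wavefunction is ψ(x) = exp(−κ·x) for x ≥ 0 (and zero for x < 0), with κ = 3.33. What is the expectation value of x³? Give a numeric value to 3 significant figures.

0.0203

⟨x³⟩ = ∫ x³·|ψ|² dx / ∫|ψ|² dx (integrals over the domain).
Every integrand reduces to terms xʲ·e^(−2κx) on [0, ∞); use ∫₀^∞ xʲ·e^(−2κx) dx = j!/(2κ)^(j+1).
State is unnormalized: ∫|ψ|² dx = 0.15015, and ∫ψ*·x³·ψ dx = 0.0030497, so ⟨x³⟩ = 0.0030497 / 0.15015.
⟨x³⟩ = 0.020311.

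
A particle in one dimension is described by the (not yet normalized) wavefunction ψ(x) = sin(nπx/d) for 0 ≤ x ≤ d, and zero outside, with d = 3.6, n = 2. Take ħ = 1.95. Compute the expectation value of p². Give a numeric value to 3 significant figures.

11.6

p² ψ = −ħ² d²ψ/dx²; ⟨p²⟩ = −ħ² ∫ ψ*·ψ'' dx / ∫|ψ|² dx.
d/dx sin(nπx/d) = (nπ/d)·cos(nπx/d) and d²/dx² sin(nπx/d) = −(nπ/d)²·sin(nπx/d); on 0 ≤ x ≤ d, ∫sin²(nπx/d) dx = d/2 and ∫sin(nπx/d)·cos(nπx/d) dx = 0.
State is unnormalized: ∫|ψ|² dx = 1.8000, and ∫ψ*·(−ħ² ψ'') dx = 20.850, so ⟨p²⟩ = 20.850 / 1.8000.
⟨p²⟩ = 11.583.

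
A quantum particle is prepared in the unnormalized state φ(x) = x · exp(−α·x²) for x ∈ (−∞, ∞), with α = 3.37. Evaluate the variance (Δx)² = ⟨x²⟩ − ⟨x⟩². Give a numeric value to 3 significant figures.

0.223

Compute ⟨x⟩ and ⟨x²⟩ separately, then (Δx)² = ⟨x²⟩ − ⟨x⟩².
Expand each integrand as polynomial × e^(−2αx²) and use ∫x^(2j)·e^(−2αx²) dx = (2j−1)!!/(4α)^j · √(π/(2α)), odd powers → 0; here √(π/(2α)) = 0.68272.
Normalization: ∫|φ|² dx = 0.050647.
⟨x⟩ = 0.0000 and ⟨x²⟩ = 0.22255.
(Δx)² = 0.22255 − (0.0000)² = 0.22255.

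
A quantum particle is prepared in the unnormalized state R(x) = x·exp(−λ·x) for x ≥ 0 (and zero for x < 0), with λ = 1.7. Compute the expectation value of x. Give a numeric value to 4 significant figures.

0.8824

⟨x⟩ = ∫ x·|R|² dx / ∫|R|² dx (integrals over the domain).
Every integrand reduces to terms xʲ·e^(−2λx) on [0, ∞); use ∫₀^∞ xʲ·e^(−2λx) dx = j!/(2λ)^(j+1).
State is unnormalized: ∫|R|² dx = 0.050885, and ∫R*·x·R dx = 0.044899, so ⟨x⟩ = 0.044899 / 0.050885.
⟨x⟩ = 0.88235.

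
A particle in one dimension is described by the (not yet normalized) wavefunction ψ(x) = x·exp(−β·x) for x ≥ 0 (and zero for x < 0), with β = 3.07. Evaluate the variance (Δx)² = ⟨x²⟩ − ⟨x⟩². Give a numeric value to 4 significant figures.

Compute ⟨x⟩ and ⟨x²⟩ separately, then (Δx)² = ⟨x²⟩ − ⟨x⟩².
Every integrand reduces to terms xʲ·e^(−2βx) on [0, ∞); use ∫₀^∞ xʲ·e^(−2βx) dx = j!/(2β)^(j+1).
Normalization: ∫|ψ|² dx = 0.0086402.
⟨x⟩ = 0.48860 and ⟨x²⟩ = 0.31831.
(Δx)² = 0.31831 − (0.48860)² = 0.079576.

0.07958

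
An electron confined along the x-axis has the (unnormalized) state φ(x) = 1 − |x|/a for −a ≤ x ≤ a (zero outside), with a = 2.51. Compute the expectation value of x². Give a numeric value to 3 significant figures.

⟨x²⟩ = ∫ x²·|φ|² dx / ∫|φ|² dx (integrals over the domain).
φ is even, so ∫ over [−a, a] = 2∫₀ᵃ with φ = 1 − x/a there: ∫₀ᵃ (1 − x/a)² dx = a/3, ∫₀ᵃ x²(1 − x/a)² dx = a³/30, ∫₀ᵃ x⁴(1 − x/a)² dx = a⁵/105.
State is unnormalized: ∫|φ|² dx = 1.6733, and ∫φ*·x²·φ dx = 1.0542, so ⟨x²⟩ = 1.0542 / 1.6733.
⟨x²⟩ = 0.63001.

0.630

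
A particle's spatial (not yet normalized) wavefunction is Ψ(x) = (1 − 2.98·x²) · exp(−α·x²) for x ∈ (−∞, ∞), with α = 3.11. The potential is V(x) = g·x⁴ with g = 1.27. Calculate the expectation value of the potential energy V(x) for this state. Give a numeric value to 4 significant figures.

0.02177

⟨V⟩ = ∫ V(x)·|Ψ|² dx / ∫|Ψ|² dx.
Expand each integrand as polynomial × e^(−2αx²) and use ∫x^(2j)·e^(−2αx²) dx = (2j−1)!!/(4α)^j · √(π/(2α)), odd powers → 0; here √(π/(2α)) = 0.71069.
State is unnormalized: ∫|Ψ|² dx = 0.49255, and ∫Ψ*·V(x)·Ψ dx = 0.010725, so ⟨V⟩ = 0.010725 / 0.49255.
⟨V⟩ = 0.021774.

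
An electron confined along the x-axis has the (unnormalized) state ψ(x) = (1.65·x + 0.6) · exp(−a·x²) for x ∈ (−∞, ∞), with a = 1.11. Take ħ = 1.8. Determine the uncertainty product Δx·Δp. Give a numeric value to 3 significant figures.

Δx = √(⟨x²⟩−⟨x⟩²), Δp = √(⟨p²⟩−⟨p⟩²).
Expand each integrand as polynomial × e^(−2ax²) and use ∫x^(2j)·e^(−2ax²) dx = (2j−1)!!/(4a)^j · √(π/(2a)), odd powers → 0; here √(π/(2a)) = 1.1896. Differentiate with the product rule, d/dx e^(−ax²) = −2ax·e^(−ax²).
Normalization: ∫|ψ|² dx = 1.1577.
⟨x⟩ = 0.45824, ⟨x²⟩ = 0.50904 ⇒ Δx = 0.54687.
⟨p⟩ = 0.0000, ⟨p²⟩ = 8.1284 ⇒ Δp = 2.8510.
Δx·Δp = 1.5591.

1.56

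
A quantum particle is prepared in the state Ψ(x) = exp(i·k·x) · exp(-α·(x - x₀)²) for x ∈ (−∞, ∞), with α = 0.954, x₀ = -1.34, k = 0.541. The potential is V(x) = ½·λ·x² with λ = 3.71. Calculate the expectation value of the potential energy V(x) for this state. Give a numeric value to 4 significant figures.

⟨V⟩ = ∫ V(x)·|Ψ|² dx / ∫|Ψ|² dx.
Gaussian moments (u = x − x₀): ∫u^(2j)·e^(−2αu²) du = (2j−1)!!/(4α)^j · √(π/(2α)), odd powers integrate to 0; here √(π/(2α)) = 1.2832.
State is unnormalized: ∫|Ψ|² dx = 1.2832, and ∫Ψ*·V(x)·Ψ dx = 4.8978, so ⟨V⟩ = 4.8978 / 1.2832.
⟨V⟩ = 3.8169.

3.817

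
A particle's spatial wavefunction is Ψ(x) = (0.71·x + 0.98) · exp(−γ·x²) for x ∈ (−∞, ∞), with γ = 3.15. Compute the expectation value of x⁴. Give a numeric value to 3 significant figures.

⟨x⁴⟩ = ∫ x⁴·|Ψ|² dx / ∫|Ψ|² dx (integrals over the domain).
Expand each integrand as polynomial × e^(−2γx²) and use ∫x^(2j)·e^(−2γx²) dx = (2j−1)!!/(4γ)^j · √(π/(2γ)), odd powers → 0; here √(π/(2γ)) = 0.70616.
State is unnormalized: ∫|Ψ|² dx = 0.70645, and ∫Ψ*·x⁴·Ψ dx = 0.015485, so ⟨x⁴⟩ = 0.015485 / 0.70645.
⟨x⁴⟩ = 0.021919.

0.0219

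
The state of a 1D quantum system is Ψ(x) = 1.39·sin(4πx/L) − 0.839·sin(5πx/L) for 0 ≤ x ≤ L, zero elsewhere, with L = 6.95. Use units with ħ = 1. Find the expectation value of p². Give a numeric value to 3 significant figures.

p² Ψ = −ħ² d²Ψ/dx²; ⟨p²⟩ = −ħ² ∫ Ψ*·Ψ'' dx / ∫|Ψ|² dx.
d²/dx² sin(jπx/L) = −(jπ/L)²·sin(jπx/L); on 0 ≤ x ≤ L, ∫sin²(jπx/L) dx = L/2 and ∫sin(jπx/L)·sin(lπx/L) dx = 0 for j ≠ l, so only diagonal terms survive in ∫|Ψ|² and ∫Ψ·Ψ″; ∫Ψ·Ψ′ dx = [Ψ²/2] between the walls = 0.
State is unnormalized: ∫|Ψ|² dx = 9.1602, and ∫Ψ*·(−ħ² Ψ'') dx = 34.445, so ⟨p²⟩ = 34.445 / 9.1602.
⟨p²⟩ = 3.7603.

3.76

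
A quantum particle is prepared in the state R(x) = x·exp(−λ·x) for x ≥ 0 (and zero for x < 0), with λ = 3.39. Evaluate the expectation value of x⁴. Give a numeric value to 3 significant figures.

0.170

⟨x⁴⟩ = ∫ x⁴·|R|² dx / ∫|R|² dx (integrals over the domain).
Every integrand reduces to terms xʲ·e^(−2λx) on [0, ∞); use ∫₀^∞ xʲ·e^(−2λx) dx = j!/(2λ)^(j+1).
State is unnormalized: ∫|R|² dx = 0.0064171, and ∫R*·x⁴·R dx = 0.0010933, so ⟨x⁴⟩ = 0.0010933 / 0.0064171.
⟨x⁴⟩ = 0.17037.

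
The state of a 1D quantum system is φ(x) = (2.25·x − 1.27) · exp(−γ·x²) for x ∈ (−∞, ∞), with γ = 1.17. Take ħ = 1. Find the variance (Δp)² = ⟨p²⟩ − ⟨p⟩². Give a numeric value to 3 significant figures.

2.11

Compute ⟨p⟩ and ⟨p²⟩ separately; (Δp)² = ⟨p²⟩ − ⟨p⟩².
Expand each integrand as polynomial × e^(−2γx²) and use ∫x^(2j)·e^(−2γx²) dx = (2j−1)!!/(4γ)^j · √(π/(2γ)), odd powers → 0; here √(π/(2γ)) = 1.1587. Differentiate with the product rule, d/dx e^(−γx²) = −2γx·e^(−γx²).
Normalization: ∫|φ|² dx = 3.1222.
⟨p⟩ = 0.0000 and ⟨p²⟩ = 2.1094.
(Δp)² = 2.1094 − (0.0000)² = 2.1094.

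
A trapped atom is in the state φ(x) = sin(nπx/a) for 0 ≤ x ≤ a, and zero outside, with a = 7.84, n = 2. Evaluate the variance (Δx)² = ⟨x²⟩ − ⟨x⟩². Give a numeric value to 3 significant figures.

4.34

Compute ⟨x⟩ and ⟨x²⟩ separately, then (Δx)² = ⟨x²⟩ − ⟨x⟩².
With sin²θ = (1 − cos2θ)/2 on 0 ≤ x ≤ a: ∫sin²(nπx/a) dx = a/2, ∫x·sin²(nπx/a) dx = a²/4, ∫x²·sin²(nπx/a) dx = a³·(1/6 − 1/(4n²π²)); higher powers xᵏ the same way, integrating xᵏ·cos(2nπx/a) by parts.
Normalization: ∫|φ|² dx = 3.9200.
⟨x⟩ = 3.9200 and ⟨x²⟩ = 19.710.
(Δx)² = 19.710 − (3.9200)² = 4.3437.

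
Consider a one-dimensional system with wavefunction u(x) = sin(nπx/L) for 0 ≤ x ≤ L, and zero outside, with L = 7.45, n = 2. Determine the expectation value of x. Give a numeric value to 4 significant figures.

⟨x⟩ = ∫ x·|u|² dx / ∫|u|² dx (integrals over the domain).
With sin²θ = (1 − cos2θ)/2 on 0 ≤ x ≤ L: ∫sin²(nπx/L) dx = L/2, ∫x·sin²(nπx/L) dx = L²/4, ∫x²·sin²(nπx/L) dx = L³·(1/6 − 1/(4n²π²)); higher powers xᵏ the same way, integrating xᵏ·cos(2nπx/L) by parts.
State is unnormalized: ∫|u|² dx = 3.7250, and ∫u*·x·u dx = 13.876, so ⟨x⟩ = 13.876 / 3.7250.
⟨x⟩ = 3.7250.

3.725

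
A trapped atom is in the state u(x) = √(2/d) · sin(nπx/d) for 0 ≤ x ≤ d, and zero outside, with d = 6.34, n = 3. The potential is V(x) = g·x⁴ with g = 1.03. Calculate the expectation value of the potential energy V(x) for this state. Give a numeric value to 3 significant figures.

314.

⟨V⟩ = ∫ V(x)·|u|² dx.
With sin²θ = (1 − cos2θ)/2 on 0 ≤ x ≤ d: ∫sin²(nπx/d) dx = d/2, ∫x·sin²(nπx/d) dx = d²/4, ∫x²·sin²(nπx/d) dx = d³·(1/6 − 1/(4n²π²)); higher powers xᵏ the same way, integrating xᵏ·cos(2nπx/d) by parts.
⟨V⟩ = 314.41.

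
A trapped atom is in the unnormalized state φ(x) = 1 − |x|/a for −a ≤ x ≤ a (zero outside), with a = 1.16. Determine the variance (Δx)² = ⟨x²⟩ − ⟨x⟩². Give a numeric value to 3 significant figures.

Compute ⟨x⟩ and ⟨x²⟩ separately, then (Δx)² = ⟨x²⟩ − ⟨x⟩².
φ is even, so ∫ over [−a, a] = 2∫₀ᵃ with φ = 1 − x/a there: ∫₀ᵃ (1 − x/a)² dx = a/3, ∫₀ᵃ x²(1 − x/a)² dx = a³/30, ∫₀ᵃ x⁴(1 − x/a)² dx = a⁵/105.
Normalization: ∫|φ|² dx = 0.77333.
⟨x⟩ = 0.0000 and ⟨x²⟩ = 0.13456.
(Δx)² = 0.13456 − (0.0000)² = 0.13456.

0.135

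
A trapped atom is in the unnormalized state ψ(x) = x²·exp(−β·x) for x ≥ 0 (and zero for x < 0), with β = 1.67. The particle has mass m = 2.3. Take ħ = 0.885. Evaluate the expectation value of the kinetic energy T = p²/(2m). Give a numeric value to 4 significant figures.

T = −(ħ²/2m) d²/dx², so ⟨T⟩ = −(ħ²/2m) ∫ ψ*·ψ'' dx / ∫|ψ|² dx; with m = 2.3.
Differentiate x²·exp(−β·x) with the product rule; every integrand then reduces to terms xʲ·e^(−2βx) on [0, ∞), with ∫₀^∞ xʲ·e^(−2βx) dx = j!/(2β)^(j+1).
State is unnormalized: ∫|ψ|² dx = 0.057740, and ∫ψ*·(−ħ²/2m · ψ'') dx = 0.0091394, so ⟨T⟩ = 0.0091394 / 0.057740.
⟨T⟩ = 0.15829.

0.1583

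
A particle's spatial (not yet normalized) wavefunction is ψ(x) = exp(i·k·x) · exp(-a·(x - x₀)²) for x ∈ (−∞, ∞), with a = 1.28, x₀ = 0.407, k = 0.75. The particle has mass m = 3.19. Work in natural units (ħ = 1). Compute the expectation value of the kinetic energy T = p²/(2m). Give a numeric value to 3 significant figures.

0.289

T = −(ħ²/2m) d²/dx², so ⟨T⟩ = −(ħ²/2m) ∫ ψ*·ψ'' dx / ∫|ψ|² dx; with m = 3.19.
Gaussian moments (u = x − x₀): ∫u^(2j)·e^(−2au²) du = (2j−1)!!/(4a)^j · √(π/(2a)), odd powers integrate to 0; here √(π/(2a)) = 1.1078. Derivatives: ψ′ = (ik − 2au)·ψ, ψ″ = ((ik − 2au)² − 2a)·ψ; the odd-in-u pieces drop out.
State is unnormalized: ∫|ψ|² dx = 1.1078, and ∫ψ*·(−ħ²/2m · ψ'') dx = 0.31992, so ⟨T⟩ = 0.31992 / 1.1078.
⟨T⟩ = 0.28879.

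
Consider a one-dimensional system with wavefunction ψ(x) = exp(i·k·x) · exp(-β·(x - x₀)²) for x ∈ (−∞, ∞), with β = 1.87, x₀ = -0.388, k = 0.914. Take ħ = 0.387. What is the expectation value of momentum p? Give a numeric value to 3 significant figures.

p ψ = −iħ dψ/dx; then ⟨p⟩ = ∫ ψ*·(pψ) dx / ∫|ψ|² dx.
Gaussian moments (u = x − x₀): ∫u^(2j)·e^(−2βu²) du = (2j−1)!!/(4β)^j · √(π/(2β)), odd powers integrate to 0; here √(π/(2β)) = 0.91651. Derivatives: ψ′ = (ik − 2βu)·ψ, ψ″ = ((ik − 2βu)² − 2β)·ψ; the odd-in-u pieces drop out.
State is unnormalized: ∫|ψ|² dx = 0.91651, and ∫ψ*·(−iħ ψ') dx = 0.32419, so ⟨p⟩ = 0.32419 / 0.91651.
⟨p⟩ = 0.35372.

0.354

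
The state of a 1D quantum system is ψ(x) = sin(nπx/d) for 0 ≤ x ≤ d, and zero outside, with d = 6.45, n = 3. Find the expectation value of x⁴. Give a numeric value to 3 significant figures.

327.

⟨x⁴⟩ = ∫ x⁴·|ψ|² dx / ∫|ψ|² dx (integrals over the domain).
With sin²θ = (1 − cos2θ)/2 on 0 ≤ x ≤ d: ∫sin²(nπx/d) dx = d/2, ∫x·sin²(nπx/d) dx = d²/4, ∫x²·sin²(nπx/d) dx = d³·(1/6 − 1/(4n²π²)); higher powers xᵏ the same way, integrating xᵏ·cos(2nπx/d) by parts.
State is unnormalized: ∫|ψ|² dx = 3.2250, and ∫ψ*·x⁴·ψ dx = 1054.6, so ⟨x⁴⟩ = 1054.6 / 3.2250.
⟨x⁴⟩ = 327.00.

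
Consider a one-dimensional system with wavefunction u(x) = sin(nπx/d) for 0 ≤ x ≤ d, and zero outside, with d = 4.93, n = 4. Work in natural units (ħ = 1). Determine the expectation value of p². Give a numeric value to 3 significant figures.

p² u = −ħ² d²u/dx²; ⟨p²⟩ = −ħ² ∫ u*·u'' dx / ∫|u|² dx.
d/dx sin(nπx/d) = (nπ/d)·cos(nπx/d) and d²/dx² sin(nπx/d) = −(nπ/d)²·sin(nπx/d); on 0 ≤ x ≤ d, ∫sin²(nπx/d) dx = d/2 and ∫sin(nπx/d)·cos(nπx/d) dx = 0.
State is unnormalized: ∫|u|² dx = 2.4650, and ∫u*·(−ħ² u'') dx = 16.016, so ⟨p²⟩ = 16.016 / 2.4650.
⟨p²⟩ = 6.4972.

6.50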